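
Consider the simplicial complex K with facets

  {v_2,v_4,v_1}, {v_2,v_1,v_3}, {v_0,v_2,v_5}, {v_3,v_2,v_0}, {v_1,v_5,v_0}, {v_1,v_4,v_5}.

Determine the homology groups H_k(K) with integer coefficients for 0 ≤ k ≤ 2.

Take the total order v_0 < v_1 < v_2 < v_3 < v_4 < v_5 on the vertex set. Then K (dimension 2) consists of the simplices:

  0-simplices (6): [v_0], [v_1], [v_2], [v_3], [v_4], [v_5]
  1-simplices (12): [v_0,v_1], [v_0,v_2], [v_0,v_3], [v_0,v_5], [v_1,v_2], [v_1,v_3], [v_1,v_4], [v_1,v_5], [v_2,v_3], [v_2,v_4], [v_2,v_5], [v_4,v_5]
  2-simplices (6): [v_0,v_1,v_5], [v_0,v_2,v_3], [v_0,v_2,v_5], [v_1,v_2,v_3], [v_1,v_2,v_4], [v_1,v_4,v_5]

giving chain groups C_0 ≅ Z^6, C_1 ≅ Z^12, C_2 ≅ Z^6.

∂_1: C_1 → C_0 sends each edge [p,q] (with p < q) to q − p. For instance
  ∂[v_4,v_5] = [v_5] − [v_4].
As a 6×12 matrix over Z this has rank 5, with invariant factors (1,1,1,1,1).

The boundary map ∂_2: C_2 → C_1 acts by ∂[p,q,r] = [q,r] − [p,r] + [p,q]. For instance
  ∂[v_1,v_2,v_3] = [v_2,v_3] − [v_1,v_3] + [v_1,v_2],
  ∂[v_0,v_2,v_5] = [v_2,v_5] − [v_0,v_5] + [v_0,v_2].
This gives a 12×6 integer matrix of rank 6; reducing to Smith normal form yields diagonal entries (1,1,1,1,1,1).

Computing H_k = (kernel of ∂_k) / (image of ∂_{k+1}):

  H_0: rank C_0 − rank ∂_1 = 6 − 5 = 1, and the invariant factors of ∂_1 are all 1, so H_0 ≅ Z.
  H_1: rank ker ∂_1 − rank ∂_2 = (12 − 5) − 6 = 1, and the invariant factors of ∂_2 are all 1, so H_1 ≅ Z.
  H_2: rank ker ∂_2 − rank ∂_3 = (6 − 6) − 0 = 0, and there is no ∂_3, so H_2 ≅ 0.

(K is a triangulation of the cylinder S^1 x I.)

H_0 = Z,  H_1 = Z,  H_2 = 0.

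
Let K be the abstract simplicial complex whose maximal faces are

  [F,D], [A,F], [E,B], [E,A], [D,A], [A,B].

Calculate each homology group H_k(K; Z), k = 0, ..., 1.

H_0 = Z,  H_1 = Z^2.

Order the vertices as A < B < D < E < F. Listing each simplex with vertices in this order, K has dimension 1 with simplices:

  0-simplices (5): A, B, D, E, F
  1-simplices (6): AB, AD, AE, AF, BE, DF

so the chain groups are C_0 ≅ Z^5, C_1 ≅ Z^6.

Boundary ∂_1: C_1 → C_0 sends each edge [p,q] (with p < q) to q − p. For instance
  ∂BE = E − B.
As a 5×6 matrix over Z this has rank 4, with invariant factors (1,1,1,1).

From H_k ≅ ker(∂_k) / im(∂_{k+1}) we obtain:

  H_0: rank C_0 − rank ∂_1 = 5 − 4 = 1, and the invariant factors of ∂_1 are all 1, so H_0 = Z.
  H_1: rank ker ∂_1 − rank ∂_2 = (6 − 4) − 0 = 2, and there is no ∂_2, so H_1 = Z^2.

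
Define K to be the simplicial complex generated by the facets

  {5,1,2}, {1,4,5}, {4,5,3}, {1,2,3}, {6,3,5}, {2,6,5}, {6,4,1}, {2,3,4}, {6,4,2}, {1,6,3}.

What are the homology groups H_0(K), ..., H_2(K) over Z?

K has 6 vertices, 15 edges, 10 triangles.
rank ∂_0 = 0, rank ∂_1 = 5 ⇒ b_0 = 6 − 0 − 5 = 1; all invariant factors of ∂_1 are 1 so no torsion. So H_0 ≅ Z.
rank ∂_1 = 5, rank ∂_2 = 10 ⇒ b_1 = 15 − 5 − 10 = 0; ∂_2 has invariant factor(s) [2] giving torsion. So H_1 ≅ Z/2.
rank ∂_2 = 10, rank ∂_3 = 0 ⇒ b_2 = 10 − 10 − 0 = 0. So H_2 ≅ 0.

H_0 ≅ Z,  H_1 ≅ Z/2,  H_2 = 0.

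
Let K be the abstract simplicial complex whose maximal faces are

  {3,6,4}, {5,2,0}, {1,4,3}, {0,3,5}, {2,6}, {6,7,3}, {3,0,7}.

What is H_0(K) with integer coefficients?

Order the vertices as 0 < 1 < 2 < 3 < 4 < 5 < 6 < 7. Listing each simplex with vertices in this order, K has dimension 2 with simplices:

  0-simplices (8): [0], [1], [2], [3], [4], [5], [6], [7]
  1-simplices (14): [0,2], [0,3], [0,5], [0,7], [1,3], [1,4], [2,5], [2,6], [3,4], [3,5], [3,6], [3,7], [4,6], [6,7]
  2-simplices (6): [0,2,5], [0,3,5], [0,3,7], [1,3,4], [3,4,6], [3,6,7]

giving chain groups C_0 ≅ Z^8, C_1 ≅ Z^14, C_2 ≅ Z^6.

∂_1: C_1 → C_0 is given by ∂[p,q] = [q] − [p]. For instance
  ∂[6,7] = [7] − [6].
As a 8×14 matrix over Z this has rank 7, with invariant factors (1,1,1,1,1,1,1).

Boundary ∂_2: C_2 → C_1 sends each 2-simplex [p,q,r] to [q,r] − [p,r] + [p,q]. For instance
  ∂[3,6,7] = [6,7] − [3,7] + [3,6],
  ∂[0,3,7] = [3,7] − [0,7] + [0,3].
The 14×6 boundary matrix has rank 6 and Smith normal form diag(1,1,1,1,1,1).

Computing H_k = (kernel of ∂_k) / (image of ∂_{k+1}):

  H_0: rank C_0 − rank ∂_1 = 8 − 7 = 1, and the invariant factors of ∂_1 are all 1, so H_0 = Z.

H_0 ≅ Z.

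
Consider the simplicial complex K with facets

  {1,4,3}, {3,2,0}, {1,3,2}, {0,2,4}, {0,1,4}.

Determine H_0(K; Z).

K has 5 vertices, 10 edges, 5 triangles.
rank ∂_0 = 0, rank ∂_1 = 4 ⇒ b_0 = 5 − 0 − 4 = 1; all invariant factors of ∂_1 are 1 so no torsion. So H_0 = Z.

H_0 = Z.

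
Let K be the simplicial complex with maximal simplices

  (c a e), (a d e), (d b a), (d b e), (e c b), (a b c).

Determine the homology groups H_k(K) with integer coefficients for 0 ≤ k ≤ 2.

H_0 ≅ Z,  H_1 = 0,  H_2 ≅ Z.

We work with the vertex ordering a < b < c < d < e. The simplices of K, each written with vertices in increasing order, are:

  0-simplices (5): a, b, c, d, e
  1-simplices (9): ab, ac, ad, ae, bc, bd, be, ce, de
  2-simplices (6): abc, abd, ace, ade, bce, bde

so the chain groups are C_0 ≅ Z^5, C_1 ≅ Z^9, C_2 ≅ Z^6.

Boundary ∂_1: C_1 → C_0 is given by ∂[p,q] = [q] − [p]. For instance
  ∂ad = d − a.
The 5×9 boundary matrix has rank 4 and Smith normal form diag(1,1,1,1).

The boundary map ∂_2: C_2 → C_1 maps a triangle to the signed sum of its edges. For instance
  ∂abd = bd − ad + ab,
  ∂bde = de − be + bd.
The 9×6 boundary matrix has rank 5 and Smith normal form diag(1,1,1,1,1).

Computing H_k = (kernel of ∂_k) / (image of ∂_{k+1}):

  H_0: rank C_0 − rank ∂_1 = 5 − 4 = 1, and the invariant factors of ∂_1 are all 1, so H_0 ≅ Z.
  H_1: rank ker ∂_1 − rank ∂_2 = (9 − 4) − 5 = 0, and the invariant factors of ∂_2 are all 1, so H_1 ≅ 0.
  H_2: rank ker ∂_2 − rank ∂_3 = (6 − 5) − 0 = 1, and there is no ∂_3, so H_2 ≅ Z.

As a check, the Euler characteristic is 5 − 9 + 6 = 2, which agrees with 1 − 0 + 1 = 2.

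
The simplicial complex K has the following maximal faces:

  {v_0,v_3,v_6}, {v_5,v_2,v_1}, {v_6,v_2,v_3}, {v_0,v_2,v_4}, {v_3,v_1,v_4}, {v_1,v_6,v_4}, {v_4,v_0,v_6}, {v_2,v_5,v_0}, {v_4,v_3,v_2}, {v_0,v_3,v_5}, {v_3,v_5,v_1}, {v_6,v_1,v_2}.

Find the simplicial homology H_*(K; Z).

Order the vertices as v_0 < v_1 < v_2 < v_3 < v_4 < v_5 < v_6. Listing each simplex with vertices in this order, K has dimension 2 with simplices:

  0-simplices (7): [v_0], [v_1], [v_2], [v_3], [v_4], [v_5], [v_6]
  1-simplices (18): (18 of them)
  2-simplices (12): (12 of them)

Hence C_0 ≅ Z^7, C_1 ≅ Z^18, C_2 ≅ Z^12.

The boundary map ∂_1: C_1 → C_0 maps an edge to its endpoints' difference, ∂[p,q] = q − p.
This gives a 7×18 integer matrix of rank 6; reducing to Smith normal form yields diagonal entries (1,1,1,1,1,1).

∂_2: C_2 → C_1 acts by ∂[p,q,r] = [q,r] − [p,r] + [p,q]. For instance
  ∂[v_2,v_3,v_4] = [v_3,v_4] − [v_2,v_4] + [v_2,v_3],
  ∂[v_0,v_2,v_4] = [v_2,v_4] − [v_0,v_4] + [v_0,v_2].
As a 18×12 matrix over Z this has rank 12, with invariant factors (1,1,1,1,1,1,1,1,1,1,1,2).

Computing H_k = (kernel of ∂_k) / (image of ∂_{k+1}):

  H_0: rank C_0 − rank ∂_1 = 7 − 6 = 1, and the invariant factors of ∂_1 are all 1, so H_0 = Z.
  H_1: rank ker ∂_1 − rank ∂_2 = (18 − 6) − 12 = 0, and ∂_2 has invariant factor 2 > 1, so H_1 = Z/2.
  H_2: rank ker ∂_2 − rank ∂_3 = (12 − 12) − 0 = 0, and there is no ∂_3, so H_2 = 0.

H_0 ≅ Z,  H_1 ≅ Z/2,  H_2 = 0.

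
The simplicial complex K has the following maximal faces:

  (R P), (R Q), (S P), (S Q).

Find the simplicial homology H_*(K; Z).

H_0 ≅ Z,  H_1 ≅ Z.

Order the vertices as P < Q < R < S. Listing each simplex with vertices in this order, K has dimension 1 with simplices:

  0-simplices (4): P, Q, R, S
  1-simplices (4): PR, PS, QR, QS

giving chain groups C_0 ≅ Z^4, C_1 ≅ Z^4.

The boundary map ∂_1: C_1 → C_0 is given by ∂[p,q] = [q] − [p].
As a 4×4 matrix over Z this has rank 3, with invariant factors (1,1,1).

Reading off H_k = ker ∂_k / im ∂_{k+1}:

  H_0: rank C_0 − rank ∂_1 = 4 − 3 = 1, and the invariant factors of ∂_1 are all 1, so H_0 = Z.
  H_1: rank ker ∂_1 − rank ∂_2 = (4 − 3) − 0 = 1, and there is no ∂_2, so H_1 = Z.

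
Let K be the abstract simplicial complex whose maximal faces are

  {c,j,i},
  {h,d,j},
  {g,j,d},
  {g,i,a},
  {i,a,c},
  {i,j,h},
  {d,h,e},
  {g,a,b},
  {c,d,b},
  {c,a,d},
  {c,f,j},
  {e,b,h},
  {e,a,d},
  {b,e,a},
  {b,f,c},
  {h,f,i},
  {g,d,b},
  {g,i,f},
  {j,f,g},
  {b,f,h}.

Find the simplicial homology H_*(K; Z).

H_0 ≅ Z,  H_1 ≅ Z ⊕ Z/2,  H_2 = 0.

K has 10 vertices, 30 edges, 20 triangles.
rank ∂_0 = 0, rank ∂_1 = 9 ⇒ b_0 = 10 − 0 − 9 = 1; all invariant factors of ∂_1 are 1 so no torsion. So H_0 = Z.
rank ∂_1 = 9, rank ∂_2 = 20 ⇒ b_1 = 30 − 9 − 20 = 1; ∂_2 has invariant factor(s) [2] giving torsion. So H_1 = Z ⊕ Z/2.
rank ∂_2 = 20, rank ∂_3 = 0 ⇒ b_2 = 20 − 20 − 0 = 0. So H_2 = 0.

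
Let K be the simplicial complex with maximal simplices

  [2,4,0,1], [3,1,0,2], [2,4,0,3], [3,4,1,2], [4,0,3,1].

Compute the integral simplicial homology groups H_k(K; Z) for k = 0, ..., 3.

We work with the vertex ordering 0 < 1 < 2 < 3 < 4. The simplices of K, each written with vertices in increasing order, are:

  0-simplices (5): [0], [1], [2], [3], [4]
  1-simplices (10): [0,1], [0,2], [0,3], [0,4], [1,2], [1,3], [1,4], [2,3], [2,4], [3,4]
  2-simplices (10): [0,1,2], [0,1,3], [0,1,4], [0,2,3], [0,2,4], [0,3,4], [1,2,3], [1,2,4], [1,3,4], [2,3,4]
  3-simplices (5): [0,1,2,3], [0,1,2,4], [0,1,3,4], [0,2,3,4], [1,2,3,4]

Hence C_0 ≅ Z^5, C_1 ≅ Z^10, C_2 ≅ Z^10, C_3 ≅ Z^5.

∂_1: C_1 → C_0 sends each edge [p,q] (with p < q) to q − p.
The 5×10 boundary matrix has rank 4 and Smith normal form diag(1,1,1,1).

The boundary map ∂_2: C_2 → C_1 sends each 2-simplex [p,q,r] to [q,r] − [p,r] + [p,q]. For instance
  ∂[0,2,3] = [2,3] − [0,3] + [0,2],
  ∂[2,3,4] = [3,4] − [2,4] + [2,3].
The 10×10 boundary matrix has rank 6 and Smith normal form diag(1,1,1,1,1,1).

∂_3: C_3 → C_2 sends each 3-simplex σ to the alternating sum Σ_i (−1)^i (σ with its i-th vertex removed). For instance
  ∂[0,1,2,3] = [1,2,3] − [0,2,3] + [0,1,3] − [0,1,2],
  ∂[1,2,3,4] = [2,3,4] − [1,3,4] + [1,2,4] − [1,2,3].
This gives a 10×5 integer matrix of rank 4; reducing to Smith normal form yields diagonal entries (1,1,1,1).

Computing H_k = (kernel of ∂_k) / (image of ∂_{k+1}):

  H_0: rank C_0 − rank ∂_1 = 5 − 4 = 1, and the invariant factors of ∂_1 are all 1, so H_0 = Z.
  H_1: rank ker ∂_1 − rank ∂_2 = (10 − 4) − 6 = 0, and the invariant factors of ∂_2 are all 1, so H_1 = 0.
  H_2: rank ker ∂_2 − rank ∂_3 = (10 − 6) − 4 = 0, and the invariant factors of ∂_3 are all 1, so H_2 = 0.
  H_3: rank ker ∂_3 − rank ∂_4 = (5 − 4) − 0 = 1, and there is no ∂_4, so H_3 = Z.

H_0 = Z,  H_1 = 0,  H_2 = 0,  H_3 = Z.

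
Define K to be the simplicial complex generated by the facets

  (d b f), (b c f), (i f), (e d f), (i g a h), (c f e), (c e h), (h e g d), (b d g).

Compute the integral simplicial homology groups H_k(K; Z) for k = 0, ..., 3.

H_0 = Z,  H_1 = Z,  H_2 = 0,  H_3 = 0.

Order the vertices as a < b < c < d < e < f < g < h < i. Listing each simplex with vertices in this order, K has dimension 3 with simplices:

  0-simplices (9): a, b, c, d, e, f, g, h, i
  1-simplices (21): ag, ah, ai, bc, bd, bf, bg, ce, cf, ch, de, df, dg, dh, ef, eg, eh, fi, gh, gi, hi
  2-simplices (14): agh, agi, ahi, bcf, bdf, bdg, cef, ceh, def, deg, deh, dgh, egh, ghi
  3-simplices (2): aghi, degh

Hence C_0 ≅ Z^9, C_1 ≅ Z^21, C_2 ≅ Z^14, C_3 ≅ Z^2.

The boundary map ∂_1: C_1 → C_0 sends each edge [p,q] (with p < q) to q − p. For instance
  ∂eg = g − e.
This gives a 9×21 integer matrix of rank 8; reducing to Smith normal form yields diagonal entries (1,1,1,1,1,1,1,1).

Boundary ∂_2: C_2 → C_1 maps a triangle to the signed sum of its edges. For instance
  ∂ceh = eh − ch + ce,
  ∂ahi = hi − ai + ah.
This gives a 21×14 integer matrix of rank 12; reducing to Smith normal form yields diagonal entries (1,1,1,1,1,1,1,1,1,1,1,1).

∂_3: C_3 → C_2 sends each 3-simplex σ to the alternating sum Σ_i (−1)^i (σ with its i-th vertex removed). For instance
  ∂degh = egh − dgh + deh − deg,
  ∂aghi = ghi − ahi + agi − agh.
As a 14×2 matrix over Z this has rank 2, with invariant factors (1,1).

Computing H_k = (kernel of ∂_k) / (image of ∂_{k+1}):

  H_0: rank C_0 − rank ∂_1 = 9 − 8 = 1, and the invariant factors of ∂_1 are all 1, so H_0 = Z.
  H_1: rank ker ∂_1 − rank ∂_2 = (21 − 8) − 12 = 1, and the invariant factors of ∂_2 are all 1, so H_1 = Z.
  H_2: rank ker ∂_2 − rank ∂_3 = (14 − 12) − 2 = 0, and the invariant factors of ∂_3 are all 1, so H_2 = 0.
  H_3: rank ker ∂_3 − rank ∂_4 = (2 − 2) − 0 = 0, and there is no ∂_4, so H_3 = 0.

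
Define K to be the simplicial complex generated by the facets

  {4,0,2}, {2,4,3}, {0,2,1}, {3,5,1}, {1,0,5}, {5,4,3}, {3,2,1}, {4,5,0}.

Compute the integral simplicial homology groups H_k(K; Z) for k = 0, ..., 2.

H_0 ≅ Z,  H_1 = 0,  H_2 ≅ Z.

Order the vertices as 0 < 1 < 2 < 3 < 4 < 5. Listing each simplex with vertices in this order, K has dimension 2 with simplices:

  0-simplices (6): [0], [1], [2], [3], [4], [5]
  1-simplices (12): [0,1], [0,2], [0,4], [0,5], [1,2], [1,3], [1,5], [2,3], [2,4], [3,4], [3,5], [4,5]
  2-simplices (8): [0,1,2], [0,1,5], [0,2,4], [0,4,5], [1,2,3], [1,3,5], [2,3,4], [3,4,5]

so the chain groups are C_0 ≅ Z^6, C_1 ≅ Z^12, C_2 ≅ Z^8.

∂_1: C_1 → C_0 maps an edge to its endpoints' difference, ∂[p,q] = q − p.
This gives a 6×12 integer matrix of rank 5; reducing to Smith normal form yields diagonal entries (1,1,1,1,1).

Boundary ∂_2: C_2 → C_1 acts by ∂[p,q,r] = [q,r] − [p,r] + [p,q]. For instance
  ∂[0,1,2] = [1,2] − [0,2] + [0,1],
  ∂[2,3,4] = [3,4] − [2,4] + [2,3].
This gives a 12×8 integer matrix of rank 7; reducing to Smith normal form yields diagonal entries (1,1,1,1,1,1,1).

Now H_k = ker ∂_k / im ∂_{k+1}, so:

  H_0: rank C_0 − rank ∂_1 = 6 − 5 = 1, and the invariant factors of ∂_1 are all 1, so H_0 = Z.
  H_1: rank ker ∂_1 − rank ∂_2 = (12 − 5) − 7 = 0, and the invariant factors of ∂_2 are all 1, so H_1 = 0.
  H_2: rank ker ∂_2 − rank ∂_3 = (8 − 7) − 0 = 1, and there is no ∂_3, so H_2 = Z.

As a check, the Euler characteristic is 6 − 12 + 8 = 2, which agrees with 1 − 0 + 1 = 2.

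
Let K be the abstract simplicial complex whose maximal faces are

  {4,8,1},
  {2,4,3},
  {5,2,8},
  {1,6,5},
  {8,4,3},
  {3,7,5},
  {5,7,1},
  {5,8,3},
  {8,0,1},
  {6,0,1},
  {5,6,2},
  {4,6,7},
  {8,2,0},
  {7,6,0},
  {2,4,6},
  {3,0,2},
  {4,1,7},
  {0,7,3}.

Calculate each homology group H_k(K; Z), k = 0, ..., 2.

We work with the vertex ordering 0 < 1 < 2 < 3 < 4 < 5 < 6 < 7 < 8. The simplices of K, each written with vertices in increasing order, are:

  0-simplices (9): [0], [1], [2], [3], [4], [5], [6], [7], [8]
  1-simplices (27): (27 of them)
  2-simplices (18): [0,1,6], [0,1,8], [0,2,3], [0,2,8], [0,3,7], [0,6,7], [1,4,7], [1,4,8], [1,5,6], [1,5,7], [2,3,4], [2,4,6], [2,5,6], [2,5,8], [3,4,8], [3,5,7], [3,5,8], [4,6,7]

giving chain groups C_0 ≅ Z^9, C_1 ≅ Z^27, C_2 ≅ Z^18.

Boundary ∂_1: C_1 → C_0 maps an edge to its endpoints' difference, ∂[p,q] = q − p.
This gives a 9×27 integer matrix of rank 8; reducing to Smith normal form yields diagonal entries (1,1,1,1,1,1,1,1).

The boundary map ∂_2: C_2 → C_1 acts by ∂[p,q,r] = [q,r] − [p,r] + [p,q]. For instance
  ∂[1,4,7] = [4,7] − [1,7] + [1,4],
  ∂[3,4,8] = [4,8] − [3,8] + [3,4].
The 27×18 boundary matrix has rank 18 and Smith normal form diag(1,1,1,1,1,1,1,1,1,1,1,1,1,1,1,1,1,2).

Reading off H_k = ker ∂_k / im ∂_{k+1}:

  H_0: rank C_0 − rank ∂_1 = 9 − 8 = 1, and the invariant factors of ∂_1 are all 1, so H_0 = Z.
  H_1: rank ker ∂_1 − rank ∂_2 = (27 − 8) − 18 = 1, and ∂_2 has invariant factor 2 > 1, so H_1 = Z ⊕ Z/2.
  H_2: rank ker ∂_2 − rank ∂_3 = (18 − 18) − 0 = 0, and there is no ∂_3, so H_2 = 0.

As a check, the Euler characteristic is 9 − 27 + 18 = 0, which agrees with 1 − 1 + 0 = 0.

H_0 ≅ Z,  H_1 ≅ Z ⊕ Z/2,  H_2 = 0.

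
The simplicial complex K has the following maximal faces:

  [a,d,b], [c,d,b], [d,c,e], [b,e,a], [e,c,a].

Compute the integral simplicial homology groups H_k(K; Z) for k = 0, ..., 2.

H_0 = Z,  H_1 = Z,  H_2 = 0.

Order the vertices as a < b < c < d < e. Listing each simplex with vertices in this order, K has dimension 2 with simplices:

  0-simplices (5): a, b, c, d, e
  1-simplices (10): ab, ac, ad, ae, bc, bd, be, cd, ce, de
  2-simplices (5): abd, abe, ace, bcd, cde

so the chain groups are C_0 ≅ Z^5, C_1 ≅ Z^10, C_2 ≅ Z^5.

∂_1: C_1 → C_0 is given by ∂[p,q] = [q] − [p]. For instance
  ∂bc = c − b.
The 5×10 boundary matrix has rank 4 and Smith normal form diag(1,1,1,1).

Boundary ∂_2: C_2 → C_1 maps a triangle to the signed sum of its edges. For instance
  ∂cde = de − ce + cd,
  ∂bcd = cd − bd + bc.
The 10×5 boundary matrix has rank 5 and Smith normal form diag(1,1,1,1,1).

From H_k ≅ ker(∂_k) / im(∂_{k+1}) we obtain:

  H_0: rank C_0 − rank ∂_1 = 5 − 4 = 1, and the invariant factors of ∂_1 are all 1, so H_0 = Z.
  H_1: rank ker ∂_1 − rank ∂_2 = (10 − 4) − 5 = 1, and the invariant factors of ∂_2 are all 1, so H_1 = Z.
  H_2: rank ker ∂_2 − rank ∂_3 = (5 − 5) − 0 = 0, and there is no ∂_3, so H_2 = 0.

(K is a triangulation of the Möbius band.)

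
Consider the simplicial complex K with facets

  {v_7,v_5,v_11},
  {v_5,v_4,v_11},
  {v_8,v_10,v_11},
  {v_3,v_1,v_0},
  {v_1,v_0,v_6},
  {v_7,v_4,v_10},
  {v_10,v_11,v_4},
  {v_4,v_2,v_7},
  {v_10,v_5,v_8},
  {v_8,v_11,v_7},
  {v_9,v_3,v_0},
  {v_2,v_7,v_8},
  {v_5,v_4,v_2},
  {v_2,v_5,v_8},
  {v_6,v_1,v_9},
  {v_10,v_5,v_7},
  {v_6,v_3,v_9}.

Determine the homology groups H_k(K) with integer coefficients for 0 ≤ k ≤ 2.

H_0 ≅ Z^2,  H_1 ≅ Z ⊕ Z_2,  H_2 = 0.

Order the vertices as v_0 < v_1 < v_2 < v_3 < v_4 < v_5 < v_6 < v_7 < v_8 < v_9 < v_10 < v_11. Listing each simplex with vertices in this order, K has dimension 2 with simplices:

  0-simplices (12): [v_0], [v_1], [v_2], [v_3], [v_4], [v_5], [v_6], [v_7], [v_8], [v_9], [v_10], [v_11]
  1-simplices (28): (28 of them)
  2-simplices (17): (17 of them)

giving chain groups C_0 ≅ Z^12, C_1 ≅ Z^28, C_2 ≅ Z^17.

The boundary map ∂_1: C_1 → C_0 maps an edge to its endpoints' difference, ∂[p,q] = q − p.
The resulting 12×28 matrix has rank 10, and its Smith normal form has invariant factors (1,1,1,1,1,1,1,1,1,1).

The boundary map ∂_2: C_2 → C_1 sends each 2-simplex [p,q,r] to [q,r] − [p,r] + [p,q]. For instance
  ∂[v_0,v_1,v_3] = [v_1,v_3] − [v_0,v_3] + [v_0,v_1],
  ∂[v_4,v_7,v_10] = [v_7,v_10] − [v_4,v_10] + [v_4,v_7].
The 28×17 boundary matrix has rank 17 and Smith normal form diag(1,1,1,1,1,1,1,1,1,1,1,1,1,1,1,1,2).

Now H_k = ker ∂_k / im ∂_{k+1}, so:

  H_0: rank C_0 − rank ∂_1 = 12 − 10 = 2, and the invariant factors of ∂_1 are all 1, so H_0 ≅ Z^2.
  H_1: rank ker ∂_1 − rank ∂_2 = (28 − 10) − 17 = 1, and ∂_2 has invariant factor 2 > 1, so H_1 ≅ Z ⊕ Z_2.
  H_2: rank ker ∂_2 − rank ∂_3 = (17 − 17) − 0 = 0, and there is no ∂_3, so H_2 ≅ 0.

(K is a triangulation of the disjoint union of the Möbius band and the real projective plane RP^2.)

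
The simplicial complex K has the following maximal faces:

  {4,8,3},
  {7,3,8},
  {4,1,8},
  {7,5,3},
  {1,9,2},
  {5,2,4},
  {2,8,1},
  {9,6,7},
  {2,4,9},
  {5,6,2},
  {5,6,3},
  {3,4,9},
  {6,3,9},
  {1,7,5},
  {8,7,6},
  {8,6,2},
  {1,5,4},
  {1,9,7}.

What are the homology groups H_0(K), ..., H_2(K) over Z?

Fix the vertex order 1 < 2 < 3 < 4 < 5 < 6 < 7 < 8 < 9 and write every simplex with vertices in increasing order. Then dim K = 2 and the simplices of K are:

  0-simplices (9): [1], [2], [3], [4], [5], [6], [7], [8], [9]
  1-simplices (27): (27 of them)
  2-simplices (18): [1,2,8], [1,2,9], [1,4,5], [1,4,8], [1,5,7], [1,7,9], [2,4,5], [2,4,9], [2,5,6], [2,6,8], [3,4,8], [3,4,9], [3,5,6], [3,5,7], [3,6,9], [3,7,8], [6,7,8], [6,7,9]

giving chain groups C_0 ≅ Z^9, C_1 ≅ Z^27, C_2 ≅ Z^18.

Boundary ∂_1: C_1 → C_0 sends each edge [p,q] (with p < q) to q − p. For instance
  ∂[3,8] = [8] − [3].
The 9×27 boundary matrix has rank 8 and Smith normal form diag(1,1,1,1,1,1,1,1).

∂_2: C_2 → C_1 maps a triangle to the signed sum of its edges. For instance
  ∂[3,6,9] = [6,9] − [3,9] + [3,6],
  ∂[1,5,7] = [5,7] − [1,7] + [1,5].
This gives a 27×18 integer matrix of rank 18; reducing to Smith normal form yields diagonal entries (1,1,1,1,1,1,1,1,1,1,1,1,1,1,1,1,1,2).

Computing H_k = (kernel of ∂_k) / (image of ∂_{k+1}):

  H_0: rank C_0 − rank ∂_1 = 9 − 8 = 1, and the invariant factors of ∂_1 are all 1, so H_0 ≅ Z.
  H_1: rank ker ∂_1 − rank ∂_2 = (27 − 8) − 18 = 1, and ∂_2 has invariant factor 2 > 1, so H_1 ≅ Z ⊕ Z/2Z.
  H_2: rank ker ∂_2 − rank ∂_3 = (18 − 18) − 0 = 0, and there is no ∂_3, so H_2 ≅ 0.

H_0 ≅ Z,  H_1 ≅ Z ⊕ Z/2Z,  H_2 = 0.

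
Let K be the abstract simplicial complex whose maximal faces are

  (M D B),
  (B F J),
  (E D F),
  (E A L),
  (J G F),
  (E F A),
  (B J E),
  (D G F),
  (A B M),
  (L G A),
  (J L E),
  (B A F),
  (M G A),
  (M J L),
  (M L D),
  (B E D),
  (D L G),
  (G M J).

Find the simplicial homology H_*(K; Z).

Fix the vertex order A < B < D < E < F < G < J < L < M and write every simplex with vertices in increasing order. Then dim K = 2 and the simplices of K are:

  0-simplices (9): A, B, D, E, F, G, J, L, M
  1-simplices (27): AB, AE, AF, AG, AL, AM, BD, BE, BF, BJ, BM, DE, DF, DG, DL, DM, EF, EJ, EL, FG, FJ, GJ, GL, GM, JL, JM, LM
  2-simplices (18): ABF, ABM, AEF, AEL, AGL, AGM, BDE, BDM, BEJ, BFJ, DEF, DFG, DGL, DLM, EJL, FGJ, GJM, JLM

giving chain groups C_0 ≅ Z^9, C_1 ≅ Z^27, C_2 ≅ Z^18.

The boundary map ∂_1: C_1 → C_0 maps an edge to its endpoints' difference, ∂[p,q] = q − p.
The resulting 9×27 matrix has rank 8, and its Smith normal form has invariant factors (1,1,1,1,1,1,1,1).

Boundary ∂_2: C_2 → C_1 maps a triangle to the signed sum of its edges. For instance
  ∂AEF = EF − AF + AE,
  ∂EJL = JL − EL + EJ.
The 27×18 boundary matrix has rank 18 and Smith normal form diag(1,1,1,1,1,1,1,1,1,1,1,1,1,1,1,1,1,2).

From H_k ≅ ker(∂_k) / im(∂_{k+1}) we obtain:

  H_0: rank C_0 − rank ∂_1 = 9 − 8 = 1, and the invariant factors of ∂_1 are all 1, so H_0 = Z.
  H_1: rank ker ∂_1 − rank ∂_2 = (27 − 8) − 18 = 1, and ∂_2 has invariant factor 2 > 1, so H_1 = Z ⊕ Z/2.
  H_2: rank ker ∂_2 − rank ∂_3 = (18 − 18) − 0 = 0, and there is no ∂_3, so H_2 = 0.

H_0 ≅ Z,  H_1 ≅ Z ⊕ Z/2,  H_2 = 0.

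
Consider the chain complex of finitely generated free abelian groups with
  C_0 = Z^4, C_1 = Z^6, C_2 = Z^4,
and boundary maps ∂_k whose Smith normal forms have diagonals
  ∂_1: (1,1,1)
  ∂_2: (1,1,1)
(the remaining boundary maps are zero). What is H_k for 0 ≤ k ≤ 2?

H_0 ≅ Z,  H_1 = 0,  H_2 ≅ Z.

H_0: b_0 = 4 − 0 − 3 = 1; torsion from ∂_1 factors > 1: none. So H_0 ≅ Z.
H_1: b_1 = 6 − 3 − 3 = 0; torsion from ∂_2 factors > 1: none. So H_1 ≅ 0.
H_2: b_2 = 4 − 3 − 0 = 1; torsion from ∂_3 factors > 1: none. So H_2 ≅ Z.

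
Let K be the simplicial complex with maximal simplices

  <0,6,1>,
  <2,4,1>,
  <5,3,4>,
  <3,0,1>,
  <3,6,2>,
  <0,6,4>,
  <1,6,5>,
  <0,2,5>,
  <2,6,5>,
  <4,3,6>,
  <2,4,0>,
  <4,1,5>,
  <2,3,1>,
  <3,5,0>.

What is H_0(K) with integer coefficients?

K has 7 vertices, 21 edges, 14 triangles.
rank ∂_0 = 0, rank ∂_1 = 6 ⇒ b_0 = 7 − 0 − 6 = 1; all invariant factors of ∂_1 are 1 so no torsion. So H_0 ≅ Z.

H_0 ≅ Z.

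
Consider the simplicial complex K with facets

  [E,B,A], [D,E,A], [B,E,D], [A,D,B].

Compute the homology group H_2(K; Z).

H_2 ≅ Z.

Order the vertices as A < B < D < E. Listing each simplex with vertices in this order, K has dimension 2 with simplices:

  0-simplices (4): A, B, D, E
  1-simplices (6): AB, AD, AE, BD, BE, DE
  2-simplices (4): ABD, ABE, ADE, BDE

giving chain groups C_0 ≅ Z^4, C_1 ≅ Z^6, C_2 ≅ Z^4.

Boundary ∂_1: C_1 → C_0 maps an edge to its endpoints' difference, ∂[p,q] = q − p. For instance
  ∂AE = E − A.
The resulting 4×6 matrix has rank 3, and its Smith normal form has invariant factors (1,1,1).

∂_2: C_2 → C_1 acts by ∂[p,q,r] = [q,r] − [p,r] + [p,q]. For instance
  ∂BDE = DE − BE + BD,
  ∂ADE = DE − AE + AD.
The 6×4 boundary matrix has rank 3 and Smith normal form diag(1,1,1).

Computing H_k = (kernel of ∂_k) / (image of ∂_{k+1}):

  H_2: rank ker ∂_2 − rank ∂_3 = (4 − 3) − 0 = 1, and there is no ∂_3, so H_2 = Z.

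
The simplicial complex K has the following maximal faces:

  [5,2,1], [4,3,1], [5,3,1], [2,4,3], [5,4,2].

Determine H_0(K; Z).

We work with the vertex ordering 1 < 2 < 3 < 4 < 5. The simplices of K, each written with vertices in increasing order, are:

  0-simplices (5): [1], [2], [3], [4], [5]
  1-simplices (10): [1,2], [1,3], [1,4], [1,5], [2,3], [2,4], [2,5], [3,4], [3,5], [4,5]
  2-simplices (5): [1,2,5], [1,3,4], [1,3,5], [2,3,4], [2,4,5]

giving chain groups C_0 ≅ Z^5, C_1 ≅ Z^10, C_2 ≅ Z^5.

The boundary map ∂_1: C_1 → C_0 is given by ∂[p,q] = [q] − [p].
As a 5×10 matrix over Z this has rank 4, with invariant factors (1,1,1,1).

The boundary map ∂_2: C_2 → C_1 acts by ∂[p,q,r] = [q,r] − [p,r] + [p,q]. For instance
  ∂[1,3,4] = [3,4] − [1,4] + [1,3],
  ∂[2,4,5] = [4,5] − [2,5] + [2,4].
This gives a 10×5 integer matrix of rank 5; reducing to Smith normal form yields diagonal entries (1,1,1,1,1).

From H_k ≅ ker(∂_k) / im(∂_{k+1}) we obtain:

  H_0: rank C_0 − rank ∂_1 = 5 − 4 = 1, and the invariant factors of ∂_1 are all 1, so H_0 = Z.

(K is a triangulation of the Möbius band.)

H_0 = Z.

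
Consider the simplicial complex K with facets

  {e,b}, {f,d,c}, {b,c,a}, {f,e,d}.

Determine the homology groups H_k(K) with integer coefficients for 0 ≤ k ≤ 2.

Order the vertices as a < b < c < d < e < f. Listing each simplex with vertices in this order, K has dimension 2 with simplices:

  0-simplices (6): a, b, c, d, e, f
  1-simplices (9): ab, ac, bc, be, cd, cf, de, df, ef
  2-simplices (3): abc, cdf, def

so the chain groups are C_0 ≅ Z^6, C_1 ≅ Z^9, C_2 ≅ Z^3.

∂_1: C_1 → C_0 sends each edge [p,q] (with p < q) to q − p. For instance
  ∂ac = c − a.
As a 6×9 matrix over Z this has rank 5, with invariant factors (1,1,1,1,1).

The boundary map ∂_2: C_2 → C_1 maps a triangle to the signed sum of its edges. For instance
  ∂def = ef − df + de,
  ∂cdf = df − cf + cd.
The 9×3 boundary matrix has rank 3 and Smith normal form diag(1,1,1).

Reading off H_k = ker ∂_k / im ∂_{k+1}:

  H_0: rank C_0 − rank ∂_1 = 6 − 5 = 1, and the invariant factors of ∂_1 are all 1, so H_0 = Z.
  H_1: rank ker ∂_1 − rank ∂_2 = (9 − 5) − 3 = 1, and the invariant factors of ∂_2 are all 1, so H_1 = Z.
  H_2: rank ker ∂_2 − rank ∂_3 = (3 − 3) − 0 = 0, and there is no ∂_3, so H_2 = 0.

As a check, the Euler characteristic is 6 − 9 + 3 = 0, which agrees with 1 − 1 + 0 = 0.

H_0 ≅ Z,  H_1 ≅ Z,  H_2 = 0.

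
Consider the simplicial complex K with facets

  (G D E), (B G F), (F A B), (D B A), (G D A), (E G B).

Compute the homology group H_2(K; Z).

We work with the vertex ordering A < B < D < E < F < G. The simplices of K, each written with vertices in increasing order, are:

  0-simplices (6): A, B, D, E, F, G
  1-simplices (12): AB, AD, AF, AG, BD, BE, BF, BG, DE, DG, EG, FG
  2-simplices (6): ABD, ABF, ADG, BEG, BFG, DEG

so the chain groups are C_0 ≅ Z^6, C_1 ≅ Z^12, C_2 ≅ Z^6.

The boundary map ∂_1: C_1 → C_0 sends each edge [p,q] (with p < q) to q − p. For instance
  ∂AG = G − A.
The resulting 6×12 matrix has rank 5, and its Smith normal form has invariant factors (1,1,1,1,1).

∂_2: C_2 → C_1 acts by ∂[p,q,r] = [q,r] − [p,r] + [p,q]. For instance
  ∂ABD = BD − AD + AB,
  ∂ADG = DG − AG + AD.
This gives a 12×6 integer matrix of rank 6; reducing to Smith normal form yields diagonal entries (1,1,1,1,1,1).

From H_k ≅ ker(∂_k) / im(∂_{k+1}) we obtain:

  H_2: rank ker ∂_2 − rank ∂_3 = (6 − 6) − 0 = 0, and there is no ∂_3, so H_2 = 0.

H_2 ≅ 0.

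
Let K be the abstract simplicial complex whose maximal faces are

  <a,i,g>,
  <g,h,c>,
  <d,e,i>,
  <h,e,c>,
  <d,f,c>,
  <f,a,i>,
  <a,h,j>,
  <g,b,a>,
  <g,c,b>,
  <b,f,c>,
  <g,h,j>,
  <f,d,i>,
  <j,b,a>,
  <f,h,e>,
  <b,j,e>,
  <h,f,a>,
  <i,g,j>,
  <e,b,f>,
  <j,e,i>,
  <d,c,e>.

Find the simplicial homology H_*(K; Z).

H_0 ≅ Z,  H_1 ≅ Z ⊕ Z/2,  H_2 = 0.

Take the total order a < b < c < d < e < f < g < h < i < j on the vertex set. Then K (dimension 2) consists of the simplices:

  0-simplices (10): a, b, c, d, e, f, g, h, i, j
  1-simplices (30): ab, af, ag, ah, ai, aj, bc, be, bf, bg, bj, cd, ce, cf, cg, ch, de, df, di, ef, eh, ei, ej, fh, fi, gh, gi, gj, hj, ij
  2-simplices (20): abg, abj, afh, afi, agi, ahj, bcf, bcg, bef, bej, cde, cdf, ceh, cgh, dei, dfi, efh, eij, ghj, gij

giving chain groups C_0 ≅ Z^10, C_1 ≅ Z^30, C_2 ≅ Z^20.

The boundary map ∂_1: C_1 → C_0 sends each edge [p,q] (with p < q) to q − p.
This gives a 10×30 integer matrix of rank 9; reducing to Smith normal form yields diagonal entries (1,1,1,1,1,1,1,1,1).

∂_2: C_2 → C_1 acts by ∂[p,q,r] = [q,r] − [p,r] + [p,q]. For instance
  ∂efh = fh − eh + ef,
  ∂abj = bj − aj + ab.
The resulting 30×20 matrix has rank 20, and its Smith normal form has invariant factors (1,1,1,1,1,1,1,1,1,1,1,1,1,1,1,1,1,1,1,2).

Reading off H_k = ker ∂_k / im ∂_{k+1}:

  H_0: rank C_0 − rank ∂_1 = 10 − 9 = 1, and the invariant factors of ∂_1 are all 1, so H_0 = Z.
  H_1: rank ker ∂_1 − rank ∂_2 = (30 − 9) − 20 = 1, and ∂_2 has invariant factor 2 > 1, so H_1 = Z ⊕ Z/2.
  H_2: rank ker ∂_2 − rank ∂_3 = (20 − 20) − 0 = 0, and there is no ∂_3, so H_2 = 0.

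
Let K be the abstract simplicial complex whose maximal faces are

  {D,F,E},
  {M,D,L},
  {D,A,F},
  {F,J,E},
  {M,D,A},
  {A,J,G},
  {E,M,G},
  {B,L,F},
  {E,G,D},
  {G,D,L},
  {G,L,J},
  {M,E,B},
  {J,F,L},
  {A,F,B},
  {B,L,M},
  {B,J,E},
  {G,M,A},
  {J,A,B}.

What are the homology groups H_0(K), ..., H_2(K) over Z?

Order the vertices as A < B < D < E < F < G < J < L < M. Listing each simplex with vertices in this order, K has dimension 2 with simplices:

  0-simplices (9): A, B, D, E, F, G, J, L, M
  1-simplices (27): AB, AD, AF, AG, AJ, AM, BE, BF, BJ, BL, BM, DE, DF, DG, DL, DM, EF, EG, EJ, EM, FJ, FL, GJ, GL, GM, JL, LM
  2-simplices (18): ABF, ABJ, ADF, ADM, AGJ, AGM, BEJ, BEM, BFL, BLM, DEF, DEG, DGL, DLM, EFJ, EGM, FJL, GJL

Hence C_0 ≅ Z^9, C_1 ≅ Z^27, C_2 ≅ Z^18.

∂_1: C_1 → C_0 maps an edge to its endpoints' difference, ∂[p,q] = q − p. For instance
  ∂FL = L − F.
The 9×27 boundary matrix has rank 8 and Smith normal form diag(1,1,1,1,1,1,1,1).

The boundary map ∂_2: C_2 → C_1 maps a triangle to the signed sum of its edges. For instance
  ∂AGM = GM − AM + AG,
  ∂DLM = LM − DM + DL.
The resulting 27×18 matrix has rank 18, and its Smith normal form has invariant factors (1,1,1,1,1,1,1,1,1,1,1,1,1,1,1,1,1,2).

From H_k ≅ ker(∂_k) / im(∂_{k+1}) we obtain:

  H_0: rank C_0 − rank ∂_1 = 9 − 8 = 1, and the invariant factors of ∂_1 are all 1, so H_0 = Z.
  H_1: rank ker ∂_1 − rank ∂_2 = (27 − 8) − 18 = 1, and ∂_2 has invariant factor 2 > 1, so H_1 = Z ⊕ Z/2Z.
  H_2: rank ker ∂_2 − rank ∂_3 = (18 − 18) − 0 = 0, and there is no ∂_3, so H_2 = 0.

(K is a triangulation of the Klein bottle.)

H_0 = Z,  H_1 = Z ⊕ Z/2Z,  H_2 = 0.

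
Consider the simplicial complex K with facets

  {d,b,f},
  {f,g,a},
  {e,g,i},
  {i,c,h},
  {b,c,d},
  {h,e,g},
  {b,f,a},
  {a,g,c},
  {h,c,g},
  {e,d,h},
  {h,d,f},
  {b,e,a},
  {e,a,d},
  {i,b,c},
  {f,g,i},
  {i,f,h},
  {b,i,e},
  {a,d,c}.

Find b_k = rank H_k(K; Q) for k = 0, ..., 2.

Fix the vertex order a < b < c < d < e < f < g < h < i and write every simplex with vertices in increasing order. Then dim K = 2 and the simplices of K are:

  0-simplices (9): a, b, c, d, e, f, g, h, i
  1-simplices (27): ab, ac, ad, ae, af, ag, bc, bd, be, bf, bi, cd, cg, ch, ci, de, df, dh, eg, eh, ei, fg, fh, fi, gh, gi, hi
  2-simplices (18): abe, abf, acd, acg, ade, afg, bcd, bci, bdf, bei, cgh, chi, deh, dfh, egh, egi, fgi, fhi

so the chain groups are C_0 ≅ Z^9, C_1 ≅ Z^27, C_2 ≅ Z^18.

The boundary map ∂_1: C_1 → C_0 sends each edge [p,q] (with p < q) to q − p. For instance
  ∂de = e − d.
The resulting 9×27 matrix has rank 8, and its Smith normal form has invariant factors (1,1,1,1,1,1,1,1).

Boundary ∂_2: C_2 → C_1 maps a triangle to the signed sum of its edges. For instance
  ∂bci = ci − bi + bc,
  ∂chi = hi − ci + ch.
As a 27×18 matrix over Z this has rank 18, with invariant factors (1,1,1,1,1,1,1,1,1,1,1,1,1,1,1,1,1,2).

Reading off H_k = ker ∂_k / im ∂_{k+1}:

  H_0: rank C_0 − rank ∂_1 = 9 − 8 = 1, and the invariant factors of ∂_1 are all 1, so H_0 = Z.
  H_1: rank ker ∂_1 − rank ∂_2 = (27 − 8) − 18 = 1, and ∂_2 has invariant factor 2 > 1, so H_1 = Z ⊕ Z/2Z.
  H_2: rank ker ∂_2 − rank ∂_3 = (18 − 18) − 0 = 0, and there is no ∂_3, so H_2 = 0.

As a check, the Euler characteristic is 9 − 27 + 18 = 0, which agrees with 1 − 1 + 0 = 0.
(K is a triangulation of the Klein bottle.)

Hence the Betti numbers are b_0 = 1, b_1 = 1, b_2 = 0.

b_0 = 1, b_1 = 1, b_2 = 0.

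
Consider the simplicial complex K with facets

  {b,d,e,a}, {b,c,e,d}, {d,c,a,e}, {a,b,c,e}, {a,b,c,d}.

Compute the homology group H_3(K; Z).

Fix the vertex order a < b < c < d < e and write every simplex with vertices in increasing order. Then dim K = 3 and the simplices of K are:

  0-simplices (5): a, b, c, d, e
  1-simplices (10): ab, ac, ad, ae, bc, bd, be, cd, ce, de
  2-simplices (10): abc, abd, abe, acd, ace, ade, bcd, bce, bde, cde
  3-simplices (5): abcd, abce, abde, acde, bcde

Hence C_0 ≅ Z^5, C_1 ≅ Z^10, C_2 ≅ Z^10, C_3 ≅ Z^5.

∂_1: C_1 → C_0 sends each edge [p,q] (with p < q) to q − p.
The 5×10 boundary matrix has rank 4 and Smith normal form diag(1,1,1,1).

∂_2: C_2 → C_1 acts by ∂[p,q,r] = [q,r] − [p,r] + [p,q]. For instance
  ∂ace = ce − ae + ac,
  ∂acd = cd − ad + ac.
This gives a 10×10 integer matrix of rank 6; reducing to Smith normal form yields diagonal entries (1,1,1,1,1,1).

The boundary map ∂_3: C_3 → C_2 sends each 3-simplex σ to the alternating sum Σ_i (−1)^i (σ with its i-th vertex removed). For instance
  ∂abce = bce − ace + abe − abc,
  ∂acde = cde − ade + ace − acd.
The 10×5 boundary matrix has rank 4 and Smith normal form diag(1,1,1,1).

Computing H_k = (kernel of ∂_k) / (image of ∂_{k+1}):

  H_3: rank ker ∂_3 − rank ∂_4 = (5 − 4) − 0 = 1, and there is no ∂_4, so H_3 ≅ Z.

(K is a triangulation of the 3-sphere S^3.)

H_3 ≅ Z.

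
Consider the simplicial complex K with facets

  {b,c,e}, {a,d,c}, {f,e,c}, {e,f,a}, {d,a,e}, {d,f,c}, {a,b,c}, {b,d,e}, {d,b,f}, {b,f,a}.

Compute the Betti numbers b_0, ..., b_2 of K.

b_0 = 1, b_1 = 0, b_2 = 0.

Fix the vertex order a < b < c < d < e < f and write every simplex with vertices in increasing order. Then dim K = 2 and the simplices of K are:

  0-simplices (6): a, b, c, d, e, f
  1-simplices (15): ab, ac, ad, ae, af, bc, bd, be, bf, cd, ce, cf, de, df, ef
  2-simplices (10): abc, abf, acd, ade, aef, bce, bde, bdf, cdf, cef

Hence C_0 ≅ Z^6, C_1 ≅ Z^15, C_2 ≅ Z^10.

The boundary map ∂_1: C_1 → C_0 sends each edge [p,q] (with p < q) to q − p.
As a 6×15 matrix over Z this has rank 5, with invariant factors (1,1,1,1,1).

∂_2: C_2 → C_1 maps a triangle to the signed sum of its edges. For instance
  ∂bce = ce − be + bc,
  ∂cef = ef − cf + ce.
The 15×10 boundary matrix has rank 10 and Smith normal form diag(1,1,1,1,1,1,1,1,1,2).

Computing H_k = (kernel of ∂_k) / (image of ∂_{k+1}):

  H_0: rank C_0 − rank ∂_1 = 6 − 5 = 1, and the invariant factors of ∂_1 are all 1, so H_0 = Z.
  H_1: rank ker ∂_1 − rank ∂_2 = (15 − 5) − 10 = 0, and ∂_2 has invariant factor 2 > 1, so H_1 = Z/2.
  H_2: rank ker ∂_2 − rank ∂_3 = (10 − 10) − 0 = 0, and there is no ∂_3, so H_2 = 0.

As a check, the Euler characteristic is 6 − 15 + 10 = 1, which agrees with 1 − 0 + 0 = 1.

Hence the Betti numbers are b_0 = 1, b_1 = 0, b_2 = 0.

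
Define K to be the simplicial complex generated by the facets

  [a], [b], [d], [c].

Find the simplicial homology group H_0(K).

H_0 = Z^4.

Take the total order a < b < c < d on the vertex set. Then K (dimension 0) consists of the simplices:

  0-simplices (4): a, b, c, d

so the chain groups are C_0 ≅ Z^4.

Reading off H_k = ker ∂_k / im ∂_{k+1}:

  H_0: rank C_0 − rank ∂_1 = 4 − 0 = 4, and there is no ∂_1, so H_0 ≅ Z^4.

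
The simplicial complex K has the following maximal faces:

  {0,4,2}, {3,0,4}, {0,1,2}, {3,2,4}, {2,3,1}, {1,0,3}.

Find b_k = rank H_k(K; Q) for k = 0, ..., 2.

b_0 = 1, b_1 = 0, b_2 = 1.

Fix the vertex order 0 < 1 < 2 < 3 < 4 and write every simplex with vertices in increasing order. Then dim K = 2 and the simplices of K are:

  0-simplices (5): [0], [1], [2], [3], [4]
  1-simplices (9): [0,1], [0,2], [0,3], [0,4], [1,2], [1,3], [2,3], [2,4], [3,4]
  2-simplices (6): [0,1,2], [0,1,3], [0,2,4], [0,3,4], [1,2,3], [2,3,4]

giving chain groups C_0 ≅ Z^5, C_1 ≅ Z^9, C_2 ≅ Z^6.

The boundary map ∂_1: C_1 → C_0 maps an edge to its endpoints' difference, ∂[p,q] = q − p.
As a 5×9 matrix over Z this has rank 4, with invariant factors (1,1,1,1).

∂_2: C_2 → C_1 acts by ∂[p,q,r] = [q,r] − [p,r] + [p,q]. For instance
  ∂[2,3,4] = [3,4] − [2,4] + [2,3],
  ∂[0,1,2] = [1,2] − [0,2] + [0,1].
The 9×6 boundary matrix has rank 5 and Smith normal form diag(1,1,1,1,1).

From H_k ≅ ker(∂_k) / im(∂_{k+1}) we obtain:

  H_0: rank C_0 − rank ∂_1 = 5 − 4 = 1, and the invariant factors of ∂_1 are all 1, so H_0 = Z.
  H_1: rank ker ∂_1 − rank ∂_2 = (9 − 4) − 5 = 0, and the invariant factors of ∂_2 are all 1, so H_1 = 0.
  H_2: rank ker ∂_2 − rank ∂_3 = (6 − 5) − 0 = 1, and there is no ∂_3, so H_2 = Z.

As a check, the Euler characteristic is 5 − 9 + 6 = 2, which agrees with 1 − 0 + 1 = 2.

Hence the Betti numbers are b_0 = 1, b_1 = 0, b_2 = 1.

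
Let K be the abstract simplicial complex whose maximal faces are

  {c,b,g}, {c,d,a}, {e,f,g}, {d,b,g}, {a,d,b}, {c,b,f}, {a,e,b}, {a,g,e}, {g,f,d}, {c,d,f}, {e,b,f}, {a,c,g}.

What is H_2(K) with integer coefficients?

H_2 ≅ 0.

Fix the vertex order a < b < c < d < e < f < g and write every simplex with vertices in increasing order. Then dim K = 2 and the simplices of K are:

  0-simplices (7): a, b, c, d, e, f, g
  1-simplices (18): ab, ac, ad, ae, ag, bc, bd, be, bf, bg, cd, cf, cg, df, dg, ef, eg, fg
  2-simplices (12): abd, abe, acd, acg, aeg, bcf, bcg, bdg, bef, cdf, dfg, efg

giving chain groups C_0 ≅ Z^7, C_1 ≅ Z^18, C_2 ≅ Z^12.

Boundary ∂_1: C_1 → C_0 sends each edge [p,q] (with p < q) to q − p. For instance
  ∂ef = f − e.
The 7×18 boundary matrix has rank 6 and Smith normal form diag(1,1,1,1,1,1).

Boundary ∂_2: C_2 → C_1 acts by ∂[p,q,r] = [q,r] − [p,r] + [p,q]. For instance
  ∂abe = be − ae + ab,
  ∂bef = ef − bf + be.
This gives a 18×12 integer matrix of rank 12; reducing to Smith normal form yields diagonal entries (1,1,1,1,1,1,1,1,1,1,1,2).

Computing H_k = (kernel of ∂_k) / (image of ∂_{k+1}):

  H_2: rank ker ∂_2 − rank ∂_3 = (12 − 12) − 0 = 0, and there is no ∂_3, so H_2 ≅ 0.

(K is a triangulation of the real projective plane RP^2.)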